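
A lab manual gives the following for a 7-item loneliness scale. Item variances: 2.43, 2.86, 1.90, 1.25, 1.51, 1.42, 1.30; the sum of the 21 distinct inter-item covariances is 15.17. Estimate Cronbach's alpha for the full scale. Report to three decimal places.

sum of item variances = 2.43 + 2.86 + 1.90 + 1.25 + 1.51 + 1.42 + 1.30 = 12.67
Sum of distinct covariances = 15.17
σ²_total = sum of item variances + 2·Σcov = 12.67 + 2 × 15.17 = 43.01
α = (7/6)·(1 − 12.67/43.01) = 0.823

Cronbach's alpha = 0.823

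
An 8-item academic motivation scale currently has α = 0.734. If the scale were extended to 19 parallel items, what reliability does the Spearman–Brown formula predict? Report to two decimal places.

Length factor m = 19/8 = 2.3750
α' = m·α / (1 + (m−1)·α)
   = 19/8 × 0.734 / (1 + (19/8 − 1) × 0.734)
   = 1.7432 / 2.0092 = 0.87

predicted reliability = 0.87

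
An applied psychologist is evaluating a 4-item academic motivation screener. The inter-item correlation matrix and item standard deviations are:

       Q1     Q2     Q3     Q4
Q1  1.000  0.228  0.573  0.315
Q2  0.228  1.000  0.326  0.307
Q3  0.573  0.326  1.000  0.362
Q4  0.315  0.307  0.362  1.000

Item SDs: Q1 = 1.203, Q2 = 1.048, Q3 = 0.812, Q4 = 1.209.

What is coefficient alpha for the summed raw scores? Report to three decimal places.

Σσ²ᵢ = 1.203² + 1.048² + 0.812² + 1.209² = 4.6665
Covariances σ_ij = r_ij · s_i · s_j:
  σ(Q1,Q2) = 0.228 × 1.203 × 1.048 = 0.2874
  σ(Q1,Q3) = 0.573 × 1.203 × 0.812 = 0.5597
  σ(Q1,Q4) = 0.315 × 1.203 × 1.209 = 0.4581
  σ(Q2,Q3) = 0.326 × 1.048 × 0.812 = 0.2774
  σ(Q2,Q4) = 0.307 × 1.048 × 1.209 = 0.3890
  σ(Q3,Q4) = 0.362 × 0.812 × 1.209 = 0.3554
σ²_T = Σσ²ᵢ + 2·Σσ_ij = 4.6665 + 2 × 2.3270 = 9.3205
α = (4/3)·(1 − 4.6665/9.3205) = 0.666

α = 0.666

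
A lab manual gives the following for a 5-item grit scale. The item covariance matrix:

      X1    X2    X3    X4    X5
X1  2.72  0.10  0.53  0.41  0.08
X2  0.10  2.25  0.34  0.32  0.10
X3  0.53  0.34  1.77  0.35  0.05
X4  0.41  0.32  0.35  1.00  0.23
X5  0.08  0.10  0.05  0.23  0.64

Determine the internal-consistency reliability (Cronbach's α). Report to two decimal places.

α = 0.47

ΣVar(i) = 2.72 + 2.25 + 1.77 + 1.00 + 0.64 = 8.38
Σ_{i<j} σ_ij = 2.51
Var(T) = 8.38 + 2 × 2.51 = 13.40
α = (k/(k−1))·(1 − ΣVar(i)/Var(T)) = (5/4)·(1 − 8.38/13.40) = 0.47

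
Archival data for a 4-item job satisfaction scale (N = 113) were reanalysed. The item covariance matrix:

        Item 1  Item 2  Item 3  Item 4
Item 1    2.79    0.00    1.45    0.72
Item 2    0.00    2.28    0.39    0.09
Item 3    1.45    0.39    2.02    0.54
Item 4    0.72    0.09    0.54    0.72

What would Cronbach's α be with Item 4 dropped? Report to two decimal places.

Cronbach's α = 0.51

Remaining items: Item 1, Item 2, Item 3 (k = 3).
ΣVar(i) = 2.79 + 2.28 + 2.02 = 7.09
total variance = 7.09 + 2 × 1.84 = 10.77
α (item deleted) = (3/2)·(1 − 7.09/10.77) = 0.51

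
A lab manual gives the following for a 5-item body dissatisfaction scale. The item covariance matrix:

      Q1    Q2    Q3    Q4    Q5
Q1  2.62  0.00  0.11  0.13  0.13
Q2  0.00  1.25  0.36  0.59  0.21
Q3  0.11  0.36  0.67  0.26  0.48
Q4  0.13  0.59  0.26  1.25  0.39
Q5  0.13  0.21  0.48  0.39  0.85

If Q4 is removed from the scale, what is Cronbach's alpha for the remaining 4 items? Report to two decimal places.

α = 0.43

Remaining items: Q1, Q2, Q3, Q5 (k = 4).
Σσ²ᵢ = 2.62 + 1.25 + 0.67 + 0.85 = 5.39
total variance = 5.39 + 2 × 1.29 = 7.97
α (item deleted) = (4/3)·(1 − 5.39/7.97) = 0.43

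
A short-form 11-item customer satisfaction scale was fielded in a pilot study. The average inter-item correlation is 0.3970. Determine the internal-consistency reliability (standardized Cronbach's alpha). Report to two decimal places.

α = 0.88

Standardized α = k·r̄ / (1 + (k−1)·r̄) = 11 × 0.3970 / (1 + 10 × 0.3970)
  = 4.3670 / 4.9700 = 0.88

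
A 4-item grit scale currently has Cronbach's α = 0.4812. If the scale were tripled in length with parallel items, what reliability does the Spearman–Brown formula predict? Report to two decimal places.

Length factor m = 3
α' = m·α / (1 + (m−1)·α)
   = 3 × 0.4812 / (1 + (3 − 1) × 0.4812)
   = 1.4436 / 1.9624 = 0.74

predicted reliability = 0.74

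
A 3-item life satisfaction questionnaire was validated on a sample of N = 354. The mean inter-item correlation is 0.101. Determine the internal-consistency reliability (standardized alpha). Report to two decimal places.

Standardized α = k·r̄ / (1 + (k−1)·r̄) = 3 × 0.101 / (1 + 2 × 0.101)
  = 0.3030 / 1.2020 = 0.25

α = 0.25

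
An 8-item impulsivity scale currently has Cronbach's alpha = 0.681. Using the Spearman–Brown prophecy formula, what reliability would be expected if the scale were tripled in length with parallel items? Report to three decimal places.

Length factor m = 3
α' = m·α / (1 + (m−1)·α)
   = 3 × 0.681 / (1 + (3 − 1) × 0.681)
   = 2.0430 / 2.3620 = 0.865

predicted reliability = 0.865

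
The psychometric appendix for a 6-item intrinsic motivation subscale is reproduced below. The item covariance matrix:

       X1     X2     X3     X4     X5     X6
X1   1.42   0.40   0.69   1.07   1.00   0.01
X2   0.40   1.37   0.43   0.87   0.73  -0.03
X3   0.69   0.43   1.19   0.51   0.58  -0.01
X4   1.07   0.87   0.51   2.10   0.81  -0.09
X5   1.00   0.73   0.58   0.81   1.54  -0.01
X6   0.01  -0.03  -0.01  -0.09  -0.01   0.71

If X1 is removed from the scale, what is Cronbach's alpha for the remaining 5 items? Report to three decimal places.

Cronbach's alpha = 0.654

Remaining items: X2, X3, X4, X5, X6 (k = 5).
sum of item variances = 1.37 + 1.19 + 2.10 + 1.54 + 0.71 = 6.91
σ²_T = 6.91 + 2 × 3.79 = 14.49
α (item deleted) = (5/4)·(1 − 6.91/14.49) = 0.654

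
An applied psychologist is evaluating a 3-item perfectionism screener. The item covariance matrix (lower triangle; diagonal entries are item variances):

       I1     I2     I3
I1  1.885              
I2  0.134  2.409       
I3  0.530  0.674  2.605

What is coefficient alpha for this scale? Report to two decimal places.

sum of item variances = 1.885 + 2.409 + 2.605 = 6.899
Σ_{i<j} σ_ij = 1.338
total variance = 6.899 + 2 × 1.338 = 9.575
α = (k/(k−1))·(1 − sum of item variances/total variance) = (3/2)·(1 − 6.899/9.575) = 0.42

α = 0.42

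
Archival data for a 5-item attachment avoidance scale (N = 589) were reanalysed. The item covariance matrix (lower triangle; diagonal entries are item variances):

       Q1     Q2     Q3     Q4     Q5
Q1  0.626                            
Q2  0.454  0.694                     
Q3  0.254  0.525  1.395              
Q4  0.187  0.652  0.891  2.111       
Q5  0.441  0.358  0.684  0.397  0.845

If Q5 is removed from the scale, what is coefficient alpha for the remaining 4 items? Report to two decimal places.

Remaining items: Q1, Q2, Q3, Q4 (k = 4).
ΣVar(i) = 0.626 + 0.694 + 1.395 + 2.111 = 4.826
Var(T) = 4.826 + 2 × 2.963 = 10.752
α (item deleted) = (4/3)·(1 − 4.826/10.752) = 0.73

coefficient alpha = 0.73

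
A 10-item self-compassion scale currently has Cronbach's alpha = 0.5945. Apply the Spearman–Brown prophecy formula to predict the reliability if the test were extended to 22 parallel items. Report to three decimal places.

Length factor m = 22/10 = 2.2000
α' = m·α / (1 + (m−1)·α)
   = 22/10 × 0.5945 / (1 + (22/10 − 1) × 0.5945)
   = 1.3079 / 1.7134 = 0.763

predicted reliability = 0.763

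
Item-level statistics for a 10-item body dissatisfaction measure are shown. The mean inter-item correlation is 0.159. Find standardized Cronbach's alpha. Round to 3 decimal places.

α = 0.654

Standardized α = k·r̄ / (1 + (k−1)·r̄) = 10 × 0.159 / (1 + 9 × 0.159)
  = 1.5900 / 2.4310 = 0.654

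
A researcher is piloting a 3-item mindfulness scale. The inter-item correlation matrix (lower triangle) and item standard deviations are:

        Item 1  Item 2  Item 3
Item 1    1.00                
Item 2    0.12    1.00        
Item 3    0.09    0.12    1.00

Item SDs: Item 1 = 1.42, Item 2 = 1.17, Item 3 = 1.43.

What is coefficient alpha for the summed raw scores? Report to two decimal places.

Σσ²ᵢ = 1.42² + 1.17² + 1.43² = 5.4302
Covariances σ_ij = r_ij · s_i · s_j:
  σ(Item 1,Item 2) = 0.12 × 1.42 × 1.17 = 0.1994
  σ(Item 1,Item 3) = 0.09 × 1.42 × 1.43 = 0.1828
  σ(Item 2,Item 3) = 0.12 × 1.17 × 1.43 = 0.2008
σ²_T = Σσ²ᵢ + 2·Σσ_ij = 5.4302 + 2 × 0.5830 = 6.5962
α = (3/2)·(1 − 5.4302/6.5962) = 0.27

α = 0.27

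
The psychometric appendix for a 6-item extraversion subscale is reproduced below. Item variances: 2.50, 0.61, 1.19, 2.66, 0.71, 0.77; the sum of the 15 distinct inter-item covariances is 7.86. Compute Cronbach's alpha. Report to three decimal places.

Σσᵢ² = 2.50 + 0.61 + 1.19 + 2.66 + 0.71 + 0.77 = 8.44
Sum of distinct covariances = 7.86
total variance = Σσᵢ² + 2·Σcov = 8.44 + 2 × 7.86 = 24.16
α = (6/5)·(1 − 8.44/24.16) = 0.781

Cronbach's alpha = 0.781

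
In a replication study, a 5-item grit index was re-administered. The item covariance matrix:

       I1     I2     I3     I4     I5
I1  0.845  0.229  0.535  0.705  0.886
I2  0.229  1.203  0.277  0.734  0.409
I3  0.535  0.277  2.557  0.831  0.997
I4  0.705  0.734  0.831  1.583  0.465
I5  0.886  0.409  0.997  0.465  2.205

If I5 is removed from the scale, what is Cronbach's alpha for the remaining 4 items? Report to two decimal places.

Cronbach's alpha = 0.69

Remaining items: I1, I2, I3, I4 (k = 4).
Σσ²ᵢ = 0.845 + 1.203 + 2.557 + 1.583 = 6.188
Var(T) = 6.188 + 2 × 3.311 = 12.810
α (item deleted) = (4/3)·(1 − 6.188/12.810) = 0.69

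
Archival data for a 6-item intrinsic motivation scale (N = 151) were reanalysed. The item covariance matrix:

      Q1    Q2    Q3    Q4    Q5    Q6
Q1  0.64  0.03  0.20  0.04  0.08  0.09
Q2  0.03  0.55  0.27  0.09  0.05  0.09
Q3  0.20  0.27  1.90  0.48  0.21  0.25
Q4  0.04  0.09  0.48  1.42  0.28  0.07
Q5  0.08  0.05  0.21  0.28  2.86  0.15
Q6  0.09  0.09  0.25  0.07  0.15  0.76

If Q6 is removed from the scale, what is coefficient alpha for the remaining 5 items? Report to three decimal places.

Remaining items: Q1, Q2, Q3, Q4, Q5 (k = 5).
Σσ²ᵢ = 0.64 + 0.55 + 1.90 + 1.42 + 2.86 = 7.37
Var(T) = 7.37 + 2 × 1.73 = 10.83
α (item deleted) = (5/4)·(1 − 7.37/10.83) = 0.399

coefficient alpha = 0.399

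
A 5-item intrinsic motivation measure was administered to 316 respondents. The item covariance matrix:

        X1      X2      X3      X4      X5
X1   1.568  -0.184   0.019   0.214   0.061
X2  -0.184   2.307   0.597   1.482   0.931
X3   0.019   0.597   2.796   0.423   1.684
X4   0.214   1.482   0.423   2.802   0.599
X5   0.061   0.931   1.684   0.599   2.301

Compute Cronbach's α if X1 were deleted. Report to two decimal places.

Cronbach's α = 0.70

Remaining items: X2, X3, X4, X5 (k = 4).
sum of item variances = 2.307 + 2.796 + 2.802 + 2.301 = 10.206
Var(T) = 10.206 + 2 × 5.716 = 21.638
α (item deleted) = (4/3)·(1 − 10.206/21.638) = 0.70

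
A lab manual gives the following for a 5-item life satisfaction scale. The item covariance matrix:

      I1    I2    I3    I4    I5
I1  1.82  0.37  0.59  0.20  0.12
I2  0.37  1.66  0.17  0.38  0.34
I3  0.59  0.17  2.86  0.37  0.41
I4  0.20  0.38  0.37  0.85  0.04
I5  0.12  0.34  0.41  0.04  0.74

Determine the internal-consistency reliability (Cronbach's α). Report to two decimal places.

Cronbach's α = 0.54

Σσᵢ² = 1.82 + 1.66 + 2.86 + 0.85 + 0.74 = 7.93
Sum of the distinct covariances = 2.99
σ²_total = 7.93 + 2 × 2.99 = 13.91
α = (k/(k−1))·(1 − Σσᵢ²/σ²_total) = (5/4)·(1 − 7.93/13.91) = 0.54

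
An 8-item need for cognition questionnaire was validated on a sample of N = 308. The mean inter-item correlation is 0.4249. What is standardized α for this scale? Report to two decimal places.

Standardized α = k·r̄ / (1 + (k−1)·r̄) = 8 × 0.4249 / (1 + 7 × 0.4249)
  = 3.3992 / 3.9743 = 0.86

α = 0.86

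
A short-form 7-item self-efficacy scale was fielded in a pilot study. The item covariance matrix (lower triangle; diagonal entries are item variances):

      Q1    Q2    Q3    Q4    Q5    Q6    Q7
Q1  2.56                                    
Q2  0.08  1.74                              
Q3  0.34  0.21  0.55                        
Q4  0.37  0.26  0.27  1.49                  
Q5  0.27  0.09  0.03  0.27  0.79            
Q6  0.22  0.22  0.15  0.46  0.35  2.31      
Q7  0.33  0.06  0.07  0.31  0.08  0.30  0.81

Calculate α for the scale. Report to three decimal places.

ΣVar(i) = 2.56 + 1.74 + 0.55 + 1.49 + 0.79 + 2.31 + 0.81 = 10.25
Sum of the distinct covariances = 4.74
σ²_total = 10.25 + 2 × 4.74 = 19.73
α = (k/(k−1))·(1 − ΣVar(i)/σ²_total) = (7/6)·(1 − 10.25/19.73) = 0.561

α = 0.561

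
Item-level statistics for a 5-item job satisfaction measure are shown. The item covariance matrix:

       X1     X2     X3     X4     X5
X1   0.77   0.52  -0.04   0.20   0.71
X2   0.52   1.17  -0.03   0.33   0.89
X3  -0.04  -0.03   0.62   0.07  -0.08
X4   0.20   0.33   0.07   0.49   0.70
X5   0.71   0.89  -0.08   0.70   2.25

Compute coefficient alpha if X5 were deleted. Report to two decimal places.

Remaining items: X1, X2, X3, X4 (k = 4).
sum of item variances = 0.77 + 1.17 + 0.62 + 0.49 = 3.05
σ²_T = 3.05 + 2 × 1.05 = 5.15
α (item deleted) = (4/3)·(1 − 3.05/5.15) = 0.54

coefficient alpha = 0.54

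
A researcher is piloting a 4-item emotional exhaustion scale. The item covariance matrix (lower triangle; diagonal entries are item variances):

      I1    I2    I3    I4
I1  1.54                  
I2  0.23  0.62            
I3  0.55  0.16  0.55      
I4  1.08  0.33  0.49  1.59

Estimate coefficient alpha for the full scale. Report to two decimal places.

α = 0.76

sum of item variances = 1.54 + 0.62 + 0.55 + 1.59 = 4.30
Σ_{i<j} σ_ij = 2.84
total variance = 4.30 + 2 × 2.84 = 9.98
α = (k/(k−1))·(1 − sum of item variances/total variance) = (4/3)·(1 − 4.30/9.98) = 0.76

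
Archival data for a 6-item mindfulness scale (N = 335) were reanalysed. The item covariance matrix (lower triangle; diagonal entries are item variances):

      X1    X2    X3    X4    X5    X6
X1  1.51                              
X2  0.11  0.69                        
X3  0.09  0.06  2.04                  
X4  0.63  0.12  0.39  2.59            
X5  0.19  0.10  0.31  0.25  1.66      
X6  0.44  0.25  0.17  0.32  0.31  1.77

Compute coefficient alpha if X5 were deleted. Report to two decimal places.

coefficient alpha = 0.47

Remaining items: X1, X2, X3, X4, X6 (k = 5).
Σσ²ᵢ = 1.51 + 0.69 + 2.04 + 2.59 + 1.77 = 8.60
σ²_T = 8.60 + 2 × 2.58 = 13.76
α (item deleted) = (5/4)·(1 − 8.60/13.76) = 0.47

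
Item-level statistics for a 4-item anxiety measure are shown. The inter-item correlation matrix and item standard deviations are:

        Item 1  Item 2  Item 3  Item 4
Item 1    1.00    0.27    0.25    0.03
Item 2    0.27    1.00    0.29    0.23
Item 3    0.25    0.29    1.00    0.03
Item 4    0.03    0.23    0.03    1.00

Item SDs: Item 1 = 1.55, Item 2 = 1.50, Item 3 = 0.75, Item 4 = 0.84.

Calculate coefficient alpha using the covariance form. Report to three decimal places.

α = 0.466

Σσ²ᵢ = 1.55² + 1.50² + 0.75² + 0.84² = 5.9206
Covariances σ_ij = r_ij · s_i · s_j:
  σ(Item 1,Item 2) = 0.27 × 1.55 × 1.50 = 0.6278
  σ(Item 1,Item 3) = 0.25 × 1.55 × 0.75 = 0.2906
  σ(Item 1,Item 4) = 0.03 × 1.55 × 0.84 = 0.0391
  σ(Item 2,Item 3) = 0.29 × 1.50 × 0.75 = 0.3262
  σ(Item 2,Item 4) = 0.23 × 1.50 × 0.84 = 0.2898
  σ(Item 3,Item 4) = 0.03 × 0.75 × 0.84 = 0.0189
σ²_T = Σσ²ᵢ + 2·Σσ_ij = 5.9206 + 2 × 1.5924 = 9.1054
α = (4/3)·(1 − 5.9206/9.1054) = 0.466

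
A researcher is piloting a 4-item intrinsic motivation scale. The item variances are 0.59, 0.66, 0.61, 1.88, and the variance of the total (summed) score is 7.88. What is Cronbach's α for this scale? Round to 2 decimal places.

α = 0.70

sum of item variances = 0.59 + 0.66 + 0.61 + 1.88 = 3.74
α = (k/(k−1))·(1 − sum of item variances/Var(T)) = (4/3)·(1 − 3.74/7.88) = 0.70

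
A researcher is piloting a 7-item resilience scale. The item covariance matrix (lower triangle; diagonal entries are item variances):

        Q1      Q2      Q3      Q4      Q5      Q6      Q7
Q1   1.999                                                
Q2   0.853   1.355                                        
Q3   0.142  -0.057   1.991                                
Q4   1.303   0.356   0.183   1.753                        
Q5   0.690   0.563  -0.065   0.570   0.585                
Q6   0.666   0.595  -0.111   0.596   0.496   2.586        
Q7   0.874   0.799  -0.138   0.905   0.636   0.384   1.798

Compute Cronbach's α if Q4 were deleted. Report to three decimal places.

Remaining items: Q1, Q2, Q3, Q5, Q6, Q7 (k = 6).
Σσᵢ² = 1.999 + 1.355 + 1.991 + 0.585 + 2.586 + 1.798 = 10.314
σ²_T = 10.314 + 2 × 6.327 = 22.968
α (item deleted) = (6/5)·(1 − 10.314/22.968) = 0.661

Cronbach's α = 0.661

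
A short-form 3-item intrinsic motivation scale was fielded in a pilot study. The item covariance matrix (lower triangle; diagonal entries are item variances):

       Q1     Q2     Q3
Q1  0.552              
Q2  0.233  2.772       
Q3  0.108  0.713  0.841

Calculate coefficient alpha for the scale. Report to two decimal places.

Σσ²ᵢ = 0.552 + 2.772 + 0.841 = 4.165
Sum of off-diagonal covariances = 1.054
σ²_T = 4.165 + 2 × 1.054 = 6.273
α = (k/(k−1))·(1 − Σσ²ᵢ/σ²_T) = (3/2)·(1 − 4.165/6.273) = 0.50

coefficient alpha = 0.50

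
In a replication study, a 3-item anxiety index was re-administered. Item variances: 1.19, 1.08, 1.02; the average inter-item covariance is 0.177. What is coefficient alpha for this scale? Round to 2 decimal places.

α = 0.37

Σσ²ᵢ = 1.19 + 1.08 + 1.02 = 3.29
Sum of the 3 distinct covariances = 3 × 0.177 = 0.531
σ²_total = Σσ²ᵢ + 2·Σcov = 3.29 + 2 × 0.531 = 4.352
α = (3/2)·(1 − 3.29/4.352) = 0.37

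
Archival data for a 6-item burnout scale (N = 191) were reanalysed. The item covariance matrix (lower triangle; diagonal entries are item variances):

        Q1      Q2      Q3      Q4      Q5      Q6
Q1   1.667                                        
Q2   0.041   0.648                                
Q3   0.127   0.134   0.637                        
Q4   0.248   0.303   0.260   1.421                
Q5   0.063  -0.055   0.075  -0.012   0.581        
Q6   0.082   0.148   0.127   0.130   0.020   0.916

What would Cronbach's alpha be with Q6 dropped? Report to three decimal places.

Cronbach's alpha = 0.404

Remaining items: Q1, Q2, Q3, Q4, Q5 (k = 5).
sum of item variances = 1.667 + 0.648 + 0.637 + 1.421 + 0.581 = 4.954
σ²_total = 4.954 + 2 × 1.184 = 7.322
α (item deleted) = (5/4)·(1 − 4.954/7.322) = 0.404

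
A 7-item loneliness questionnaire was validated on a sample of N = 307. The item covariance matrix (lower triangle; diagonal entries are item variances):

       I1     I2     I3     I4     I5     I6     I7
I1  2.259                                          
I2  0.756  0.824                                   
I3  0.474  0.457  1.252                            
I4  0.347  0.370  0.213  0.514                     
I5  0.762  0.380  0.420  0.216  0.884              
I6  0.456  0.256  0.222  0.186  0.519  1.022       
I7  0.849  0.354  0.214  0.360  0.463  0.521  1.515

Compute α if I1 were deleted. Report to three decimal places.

Remaining items: I2, I3, I4, I5, I6, I7 (k = 6).
ΣVar(i) = 0.824 + 1.252 + 0.514 + 0.884 + 1.022 + 1.515 = 6.011
σ²_total = 6.011 + 2 × 5.151 = 16.313
α (item deleted) = (6/5)·(1 − 6.011/16.313) = 0.758

α = 0.758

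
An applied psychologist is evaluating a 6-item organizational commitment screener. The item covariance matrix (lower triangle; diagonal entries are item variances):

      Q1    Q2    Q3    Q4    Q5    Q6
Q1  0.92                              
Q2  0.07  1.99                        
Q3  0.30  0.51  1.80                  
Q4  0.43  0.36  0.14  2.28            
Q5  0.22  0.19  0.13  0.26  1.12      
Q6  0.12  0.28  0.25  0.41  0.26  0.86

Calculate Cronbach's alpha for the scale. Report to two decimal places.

α = 0.56

ΣVar(i) = 0.92 + 1.99 + 1.80 + 2.28 + 1.12 + 0.86 = 8.97
Σ_{i<j} σ_ij = 3.93
σ²_T = 8.97 + 2 × 3.93 = 16.83
α = (k/(k−1))·(1 − ΣVar(i)/σ²_T) = (6/5)·(1 − 8.97/16.83) = 0.56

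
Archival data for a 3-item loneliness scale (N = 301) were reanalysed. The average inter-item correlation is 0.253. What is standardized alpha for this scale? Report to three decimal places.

standardized alpha = 0.504

Standardized α = k·r̄ / (1 + (k−1)·r̄) = 3 × 0.253 / (1 + 2 × 0.253)
  = 0.7590 / 1.5060 = 0.504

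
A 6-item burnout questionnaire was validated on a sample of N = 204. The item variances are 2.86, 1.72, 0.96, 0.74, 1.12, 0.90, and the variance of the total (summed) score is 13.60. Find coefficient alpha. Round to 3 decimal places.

Σσᵢ² = 2.86 + 1.72 + 0.96 + 0.74 + 1.12 + 0.90 = 8.30
α = (k/(k−1))·(1 − Σσᵢ²/σ²_T) = (6/5)·(1 − 8.30/13.60) = 0.468

coefficient alpha = 0.468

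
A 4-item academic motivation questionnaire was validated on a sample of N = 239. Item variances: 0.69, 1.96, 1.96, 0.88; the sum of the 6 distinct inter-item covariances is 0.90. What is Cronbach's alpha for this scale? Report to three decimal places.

α = 0.329

Σσᵢ² = 0.69 + 1.96 + 1.96 + 0.88 = 5.49
Sum of distinct covariances = 0.90
total variance = Σσᵢ² + 2·Σcov = 5.49 + 2 × 0.90 = 7.29
α = (4/3)·(1 − 5.49/7.29) = 0.329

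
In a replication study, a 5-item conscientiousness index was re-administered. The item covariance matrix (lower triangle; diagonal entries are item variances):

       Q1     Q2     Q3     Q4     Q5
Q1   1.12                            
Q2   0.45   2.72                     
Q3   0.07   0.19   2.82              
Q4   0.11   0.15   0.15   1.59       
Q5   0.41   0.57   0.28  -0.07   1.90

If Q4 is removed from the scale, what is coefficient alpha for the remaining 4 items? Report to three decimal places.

Remaining items: Q1, Q2, Q3, Q5 (k = 4).
Σσᵢ² = 1.12 + 2.72 + 2.82 + 1.90 = 8.56
Var(T) = 8.56 + 2 × 1.97 = 12.50
α (item deleted) = (4/3)·(1 − 8.56/12.50) = 0.420

coefficient alpha = 0.420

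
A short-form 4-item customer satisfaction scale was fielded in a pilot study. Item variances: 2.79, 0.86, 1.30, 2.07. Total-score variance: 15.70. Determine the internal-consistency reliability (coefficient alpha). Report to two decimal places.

α = 0.74

ΣVar(i) = 2.79 + 0.86 + 1.30 + 2.07 = 7.02
α = (k/(k−1))·(1 − ΣVar(i)/σ²_total) = (4/3)·(1 − 7.02/15.70) = 0.74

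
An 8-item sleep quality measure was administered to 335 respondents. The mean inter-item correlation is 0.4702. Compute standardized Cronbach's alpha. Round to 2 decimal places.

α = 0.88

Standardized α = k·r̄ / (1 + (k−1)·r̄) = 8 × 0.4702 / (1 + 7 × 0.4702)
  = 3.7616 / 4.2914 = 0.88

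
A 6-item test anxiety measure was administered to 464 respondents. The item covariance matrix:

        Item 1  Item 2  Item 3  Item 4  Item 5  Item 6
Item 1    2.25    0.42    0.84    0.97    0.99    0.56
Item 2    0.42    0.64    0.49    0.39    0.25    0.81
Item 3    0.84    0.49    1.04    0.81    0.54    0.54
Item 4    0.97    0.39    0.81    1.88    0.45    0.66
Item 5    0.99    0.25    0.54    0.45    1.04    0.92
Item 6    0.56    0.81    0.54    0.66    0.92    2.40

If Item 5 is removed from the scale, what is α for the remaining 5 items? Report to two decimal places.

α = 0.77

Remaining items: Item 1, Item 2, Item 3, Item 4, Item 6 (k = 5).
Σσ²ᵢ = 2.25 + 0.64 + 1.04 + 1.88 + 2.40 = 8.21
σ²_total = 8.21 + 2 × 6.49 = 21.19
α (item deleted) = (5/4)·(1 − 8.21/21.19) = 0.77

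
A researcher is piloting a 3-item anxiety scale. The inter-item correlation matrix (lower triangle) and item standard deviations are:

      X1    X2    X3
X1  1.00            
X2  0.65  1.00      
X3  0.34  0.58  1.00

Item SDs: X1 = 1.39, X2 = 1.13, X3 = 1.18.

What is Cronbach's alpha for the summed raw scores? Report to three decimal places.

α = 0.758

Σσ²ᵢ = 1.39² + 1.13² + 1.18² = 4.6014
Covariances σ_ij = r_ij · s_i · s_j:
  σ(X1,X2) = 0.65 × 1.39 × 1.13 = 1.0210
  σ(X1,X3) = 0.34 × 1.39 × 1.18 = 0.5577
  σ(X2,X3) = 0.58 × 1.13 × 1.18 = 0.7734
σ²_T = Σσ²ᵢ + 2·Σσ_ij = 4.6014 + 2 × 2.3521 = 9.3056
α = (3/2)·(1 − 4.6014/9.3056) = 0.758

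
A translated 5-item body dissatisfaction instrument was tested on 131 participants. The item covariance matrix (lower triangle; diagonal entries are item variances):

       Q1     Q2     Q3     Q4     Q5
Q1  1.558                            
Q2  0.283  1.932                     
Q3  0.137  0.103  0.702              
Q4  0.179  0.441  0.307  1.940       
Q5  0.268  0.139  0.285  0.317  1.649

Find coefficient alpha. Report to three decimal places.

α = 0.484

Σσᵢ² = 1.558 + 1.932 + 0.702 + 1.940 + 1.649 = 7.781
Σ_{i<j} σ_ij = 2.459
σ²_T = 7.781 + 2 × 2.459 = 12.699
α = (k/(k−1))·(1 − Σσᵢ²/σ²_T) = (5/4)·(1 − 7.781/12.699) = 0.484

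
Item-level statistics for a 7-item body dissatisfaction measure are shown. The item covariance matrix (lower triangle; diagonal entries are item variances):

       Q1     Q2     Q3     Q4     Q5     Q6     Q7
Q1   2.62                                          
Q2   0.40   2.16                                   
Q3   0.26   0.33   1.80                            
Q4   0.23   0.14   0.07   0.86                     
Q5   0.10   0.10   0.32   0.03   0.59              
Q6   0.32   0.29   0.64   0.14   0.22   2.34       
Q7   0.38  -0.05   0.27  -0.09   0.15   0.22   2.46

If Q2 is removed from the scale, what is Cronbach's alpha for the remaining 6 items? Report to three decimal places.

Remaining items: Q1, Q3, Q4, Q5, Q6, Q7 (k = 6).
Σσ²ᵢ = 2.62 + 1.80 + 0.86 + 0.59 + 2.34 + 2.46 = 10.67
total variance = 10.67 + 2 × 3.26 = 17.19
α (item deleted) = (6/5)·(1 − 10.67/17.19) = 0.455

Cronbach's alpha = 0.455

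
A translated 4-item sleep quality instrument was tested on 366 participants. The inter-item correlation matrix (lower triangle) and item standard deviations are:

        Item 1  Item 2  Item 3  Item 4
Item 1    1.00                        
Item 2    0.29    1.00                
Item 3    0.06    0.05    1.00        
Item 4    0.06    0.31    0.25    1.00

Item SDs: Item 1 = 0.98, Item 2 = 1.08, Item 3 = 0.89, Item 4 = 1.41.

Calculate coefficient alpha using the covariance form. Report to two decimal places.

Σσ²ᵢ = 0.98² + 1.08² + 0.89² + 1.41² = 4.9070
Covariances σ_ij = r_ij · s_i · s_j:
  σ(Item 1,Item 2) = 0.29 × 0.98 × 1.08 = 0.3069
  σ(Item 1,Item 3) = 0.06 × 0.98 × 0.89 = 0.0523
  σ(Item 1,Item 4) = 0.06 × 0.98 × 1.41 = 0.0829
  σ(Item 2,Item 3) = 0.05 × 1.08 × 0.89 = 0.0481
  σ(Item 2,Item 4) = 0.31 × 1.08 × 1.41 = 0.4721
  σ(Item 3,Item 4) = 0.25 × 0.89 × 1.41 = 0.3137
σ²_T = Σσ²ᵢ + 2·Σσ_ij = 4.9070 + 2 × 1.2760 = 7.4590
α = (4/3)·(1 − 4.9070/7.4590) = 0.46

α = 0.46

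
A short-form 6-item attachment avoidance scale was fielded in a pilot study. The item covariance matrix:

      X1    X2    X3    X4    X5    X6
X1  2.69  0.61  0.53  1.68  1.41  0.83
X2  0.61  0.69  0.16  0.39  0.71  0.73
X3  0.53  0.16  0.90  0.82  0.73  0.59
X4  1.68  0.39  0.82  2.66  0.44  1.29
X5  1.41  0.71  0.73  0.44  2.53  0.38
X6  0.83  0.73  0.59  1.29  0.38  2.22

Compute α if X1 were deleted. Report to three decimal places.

α = 0.726

Remaining items: X2, X3, X4, X5, X6 (k = 5).
Σσᵢ² = 0.69 + 0.90 + 2.66 + 2.53 + 2.22 = 9.00
Var(T) = 9.00 + 2 × 6.24 = 21.48
α (item deleted) = (5/4)·(1 − 9.00/21.48) = 0.726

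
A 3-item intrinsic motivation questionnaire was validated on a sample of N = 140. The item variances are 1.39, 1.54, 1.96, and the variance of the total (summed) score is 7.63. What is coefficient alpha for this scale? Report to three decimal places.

Σσ²ᵢ = 1.39 + 1.54 + 1.96 = 4.89
α = (k/(k−1))·(1 − Σσ²ᵢ/total variance) = (3/2)·(1 − 4.89/7.63) = 0.539

coefficient alpha = 0.539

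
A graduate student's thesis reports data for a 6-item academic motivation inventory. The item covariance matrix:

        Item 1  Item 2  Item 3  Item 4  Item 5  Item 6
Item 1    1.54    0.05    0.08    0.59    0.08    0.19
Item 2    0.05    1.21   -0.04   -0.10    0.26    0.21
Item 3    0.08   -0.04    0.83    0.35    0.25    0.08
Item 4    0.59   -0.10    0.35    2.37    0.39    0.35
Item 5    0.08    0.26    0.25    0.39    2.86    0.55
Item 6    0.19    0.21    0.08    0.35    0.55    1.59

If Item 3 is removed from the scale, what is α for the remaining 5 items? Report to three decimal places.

α = 0.437

Remaining items: Item 1, Item 2, Item 4, Item 5, Item 6 (k = 5).
ΣVar(i) = 1.54 + 1.21 + 2.37 + 2.86 + 1.59 = 9.57
total variance = 9.57 + 2 × 2.57 = 14.71
α (item deleted) = (5/4)·(1 − 9.57/14.71) = 0.437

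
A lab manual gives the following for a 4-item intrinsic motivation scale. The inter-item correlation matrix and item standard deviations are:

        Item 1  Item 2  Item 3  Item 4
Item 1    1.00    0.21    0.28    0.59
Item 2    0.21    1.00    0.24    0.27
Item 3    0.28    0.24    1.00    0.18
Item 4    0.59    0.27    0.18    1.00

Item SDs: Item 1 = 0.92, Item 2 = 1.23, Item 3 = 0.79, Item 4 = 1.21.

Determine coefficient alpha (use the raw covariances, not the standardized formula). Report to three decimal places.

coefficient alpha = 0.615

Σσ²ᵢ = 0.92² + 1.23² + 0.79² + 1.21² = 4.4475
Covariances σ_ij = r_ij · s_i · s_j:
  σ(Item 1,Item 2) = 0.21 × 0.92 × 1.23 = 0.2376
  σ(Item 1,Item 3) = 0.28 × 0.92 × 0.79 = 0.2035
  σ(Item 1,Item 4) = 0.59 × 0.92 × 1.21 = 0.6568
  σ(Item 2,Item 3) = 0.24 × 1.23 × 0.79 = 0.2332
  σ(Item 2,Item 4) = 0.27 × 1.23 × 1.21 = 0.4018
  σ(Item 3,Item 4) = 0.18 × 0.79 × 1.21 = 0.1721
σ²_T = Σσ²ᵢ + 2·Σσ_ij = 4.4475 + 2 × 1.9050 = 8.2575
α = (4/3)·(1 − 4.4475/8.2575) = 0.615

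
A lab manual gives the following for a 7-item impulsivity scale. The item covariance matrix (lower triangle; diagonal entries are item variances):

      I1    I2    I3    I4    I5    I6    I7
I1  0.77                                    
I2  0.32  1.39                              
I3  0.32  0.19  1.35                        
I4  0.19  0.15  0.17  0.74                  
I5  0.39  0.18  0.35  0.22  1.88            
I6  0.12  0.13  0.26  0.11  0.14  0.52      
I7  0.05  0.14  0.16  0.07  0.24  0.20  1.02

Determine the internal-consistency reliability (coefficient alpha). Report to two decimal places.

sum of item variances = 0.77 + 1.39 + 1.35 + 0.74 + 1.88 + 0.52 + 1.02 = 7.67
Σ_{i<j} σ_ij = 4.10
σ²_T = 7.67 + 2 × 4.10 = 15.87
α = (k/(k−1))·(1 − sum of item variances/σ²_T) = (7/6)·(1 − 7.67/15.87) = 0.60

α = 0.60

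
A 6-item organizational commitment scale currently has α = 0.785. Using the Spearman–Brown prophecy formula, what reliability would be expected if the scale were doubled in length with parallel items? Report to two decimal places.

predicted reliability = 0.88

Length factor m = 2
α' = m·α / (1 + (m−1)·α)
   = 2 × 0.785 / (1 + (2 − 1) × 0.785)
   = 1.5700 / 1.7850 = 0.88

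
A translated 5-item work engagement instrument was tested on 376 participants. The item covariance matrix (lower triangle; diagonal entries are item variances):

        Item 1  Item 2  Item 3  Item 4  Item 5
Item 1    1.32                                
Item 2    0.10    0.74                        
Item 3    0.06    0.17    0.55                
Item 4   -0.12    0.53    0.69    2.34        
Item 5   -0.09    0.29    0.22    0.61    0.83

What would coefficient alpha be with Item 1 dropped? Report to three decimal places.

Remaining items: Item 2, Item 3, Item 4, Item 5 (k = 4).
Σσᵢ² = 0.74 + 0.55 + 2.34 + 0.83 = 4.46
σ²_total = 4.46 + 2 × 2.51 = 9.48
α (item deleted) = (4/3)·(1 − 4.46/9.48) = 0.706

α = 0.706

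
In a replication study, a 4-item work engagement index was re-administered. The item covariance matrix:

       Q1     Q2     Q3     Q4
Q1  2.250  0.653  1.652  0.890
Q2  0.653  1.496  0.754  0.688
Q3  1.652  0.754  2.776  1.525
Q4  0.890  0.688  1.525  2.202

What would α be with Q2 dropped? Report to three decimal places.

α = 0.794

Remaining items: Q1, Q3, Q4 (k = 3).
sum of item variances = 2.250 + 2.776 + 2.202 = 7.228
total variance = 7.228 + 2 × 4.067 = 15.362
α (item deleted) = (3/2)·(1 − 7.228/15.362) = 0.794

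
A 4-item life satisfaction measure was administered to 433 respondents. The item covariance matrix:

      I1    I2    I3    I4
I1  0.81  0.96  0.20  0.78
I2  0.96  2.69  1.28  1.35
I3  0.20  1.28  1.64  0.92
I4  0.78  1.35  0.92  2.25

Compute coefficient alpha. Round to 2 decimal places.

ΣVar(i) = 0.81 + 2.69 + 1.64 + 2.25 = 7.39
Sum of off-diagonal covariances = 5.49
σ²_T = 7.39 + 2 × 5.49 = 18.37
α = (k/(k−1))·(1 − ΣVar(i)/σ²_T) = (4/3)·(1 − 7.39/18.37) = 0.80

coefficient alpha = 0.80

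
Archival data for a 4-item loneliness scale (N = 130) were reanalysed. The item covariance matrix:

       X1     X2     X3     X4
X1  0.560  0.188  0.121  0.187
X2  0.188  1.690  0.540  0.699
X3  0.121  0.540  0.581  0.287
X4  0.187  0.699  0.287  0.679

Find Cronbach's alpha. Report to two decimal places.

Σσ²ᵢ = 0.560 + 1.690 + 0.581 + 0.679 = 3.510
Σ_{i<j} σ_ij = 2.022
Var(T) = 3.510 + 2 × 2.022 = 7.554
α = (k/(k−1))·(1 − Σσ²ᵢ/Var(T)) = (4/3)·(1 − 3.510/7.554) = 0.71

Cronbach's alpha = 0.71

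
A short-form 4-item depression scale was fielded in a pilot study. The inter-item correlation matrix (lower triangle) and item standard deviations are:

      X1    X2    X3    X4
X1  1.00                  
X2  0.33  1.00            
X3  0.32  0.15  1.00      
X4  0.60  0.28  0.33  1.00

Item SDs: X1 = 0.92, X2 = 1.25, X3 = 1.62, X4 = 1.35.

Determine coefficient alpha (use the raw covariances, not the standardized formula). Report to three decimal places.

Σσ²ᵢ = 0.92² + 1.25² + 1.62² + 1.35² = 6.8558
Covariances σ_ij = r_ij · s_i · s_j:
  σ(X1,X2) = 0.33 × 0.92 × 1.25 = 0.3795
  σ(X1,X3) = 0.32 × 0.92 × 1.62 = 0.4769
  σ(X1,X4) = 0.60 × 0.92 × 1.35 = 0.7452
  σ(X2,X3) = 0.15 × 1.25 × 1.62 = 0.3038
  σ(X2,X4) = 0.28 × 1.25 × 1.35 = 0.4725
  σ(X3,X4) = 0.33 × 1.62 × 1.35 = 0.7217
σ²_T = Σσ²ᵢ + 2·Σσ_ij = 6.8558 + 2 × 3.0996 = 13.0550
α = (4/3)·(1 − 6.8558/13.0550) = 0.633

α = 0.633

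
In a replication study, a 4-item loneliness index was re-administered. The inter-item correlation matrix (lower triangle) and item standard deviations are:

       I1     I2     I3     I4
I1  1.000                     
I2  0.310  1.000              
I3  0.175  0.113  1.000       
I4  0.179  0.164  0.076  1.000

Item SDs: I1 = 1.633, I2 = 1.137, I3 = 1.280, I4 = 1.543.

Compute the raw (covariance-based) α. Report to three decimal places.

α = 0.444

Σσ²ᵢ = 1.633² + 1.137² + 1.280² + 1.543² = 7.9787
Covariances σ_ij = r_ij · s_i · s_j:
  σ(I1,I2) = 0.310 × 1.633 × 1.137 = 0.5756
  σ(I1,I3) = 0.175 × 1.633 × 1.280 = 0.3658
  σ(I1,I4) = 0.179 × 1.633 × 1.543 = 0.4510
  σ(I2,I3) = 0.113 × 1.137 × 1.280 = 0.1645
  σ(I2,I4) = 0.164 × 1.137 × 1.543 = 0.2877
  σ(I3,I4) = 0.076 × 1.280 × 1.543 = 0.1501
σ²_T = Σσ²ᵢ + 2·Σσ_ij = 7.9787 + 2 × 1.9947 = 11.9681
α = (4/3)·(1 − 7.9787/11.9681) = 0.444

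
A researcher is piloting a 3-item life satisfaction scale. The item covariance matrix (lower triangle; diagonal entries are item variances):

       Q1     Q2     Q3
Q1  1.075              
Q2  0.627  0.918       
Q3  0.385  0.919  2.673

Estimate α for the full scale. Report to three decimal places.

α = 0.679

sum of item variances = 1.075 + 0.918 + 2.673 = 4.666
Sum of off-diagonal covariances = 1.931
total variance = 4.666 + 2 × 1.931 = 8.528
α = (k/(k−1))·(1 − sum of item variances/total variance) = (3/2)·(1 − 4.666/8.528) = 0.679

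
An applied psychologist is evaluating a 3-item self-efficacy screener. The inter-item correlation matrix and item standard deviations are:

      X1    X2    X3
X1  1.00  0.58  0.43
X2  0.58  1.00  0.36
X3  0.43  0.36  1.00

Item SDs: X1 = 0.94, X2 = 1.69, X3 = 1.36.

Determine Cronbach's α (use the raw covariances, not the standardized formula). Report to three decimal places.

Σσ²ᵢ = 0.94² + 1.69² + 1.36² = 5.5893
Covariances σ_ij = r_ij · s_i · s_j:
  σ(X1,X2) = 0.58 × 0.94 × 1.69 = 0.9214
  σ(X1,X3) = 0.43 × 0.94 × 1.36 = 0.5497
  σ(X2,X3) = 0.36 × 1.69 × 1.36 = 0.8274
σ²_T = Σσ²ᵢ + 2·Σσ_ij = 5.5893 + 2 × 2.2985 = 10.1863
α = (3/2)·(1 − 5.5893/10.1863) = 0.677

α = 0.677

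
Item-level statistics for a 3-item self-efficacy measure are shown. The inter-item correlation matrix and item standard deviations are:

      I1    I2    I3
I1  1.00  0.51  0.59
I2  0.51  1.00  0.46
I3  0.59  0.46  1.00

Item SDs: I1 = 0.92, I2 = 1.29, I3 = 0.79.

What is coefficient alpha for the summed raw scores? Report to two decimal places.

Σσ²ᵢ = 0.92² + 1.29² + 0.79² = 3.1346
Covariances σ_ij = r_ij · s_i · s_j:
  σ(I1,I2) = 0.51 × 0.92 × 1.29 = 0.6053
  σ(I1,I3) = 0.59 × 0.92 × 0.79 = 0.4288
  σ(I2,I3) = 0.46 × 1.29 × 0.79 = 0.4688
σ²_T = Σσ²ᵢ + 2·Σσ_ij = 3.1346 + 2 × 1.5029 = 6.1404
α = (3/2)·(1 − 3.1346/6.1404) = 0.73

α = 0.73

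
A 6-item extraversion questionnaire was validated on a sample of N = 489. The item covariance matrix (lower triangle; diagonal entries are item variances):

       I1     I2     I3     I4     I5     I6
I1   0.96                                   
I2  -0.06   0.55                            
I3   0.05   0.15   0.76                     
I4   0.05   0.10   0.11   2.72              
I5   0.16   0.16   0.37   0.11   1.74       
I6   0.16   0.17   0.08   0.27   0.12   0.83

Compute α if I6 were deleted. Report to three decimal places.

Remaining items: I1, I2, I3, I4, I5 (k = 5).
Σσᵢ² = 0.96 + 0.55 + 0.76 + 2.72 + 1.74 = 6.73
σ²_total = 6.73 + 2 × 1.20 = 9.13
α (item deleted) = (5/4)·(1 − 6.73/9.13) = 0.329

α = 0.329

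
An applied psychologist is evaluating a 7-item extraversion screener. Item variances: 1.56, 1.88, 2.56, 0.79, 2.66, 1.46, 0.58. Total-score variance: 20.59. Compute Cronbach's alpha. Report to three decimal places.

α = 0.516

Σσᵢ² = 1.56 + 1.88 + 2.56 + 0.79 + 2.66 + 1.46 + 0.58 = 11.49
α = (k/(k−1))·(1 − Σσᵢ²/total variance) = (7/6)·(1 − 11.49/20.59) = 0.516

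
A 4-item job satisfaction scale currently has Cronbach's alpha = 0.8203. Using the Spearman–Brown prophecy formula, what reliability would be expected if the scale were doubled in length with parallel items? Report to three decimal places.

predicted reliability = 0.901

Length factor m = 2
α' = m·α / (1 + (m−1)·α)
   = 2 × 0.8203 / (1 + (2 − 1) × 0.8203)
   = 1.6406 / 1.8203 = 0.901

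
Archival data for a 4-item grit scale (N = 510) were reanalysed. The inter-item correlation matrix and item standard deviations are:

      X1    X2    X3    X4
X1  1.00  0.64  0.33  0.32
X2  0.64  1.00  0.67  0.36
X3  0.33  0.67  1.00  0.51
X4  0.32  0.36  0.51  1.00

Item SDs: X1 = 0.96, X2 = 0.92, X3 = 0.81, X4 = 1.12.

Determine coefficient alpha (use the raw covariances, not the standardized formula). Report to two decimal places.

Σσ²ᵢ = 0.96² + 0.92² + 0.81² + 1.12² = 3.6785
Covariances σ_ij = r_ij · s_i · s_j:
  σ(X1,X2) = 0.64 × 0.96 × 0.92 = 0.5652
  σ(X1,X3) = 0.33 × 0.96 × 0.81 = 0.2566
  σ(X1,X4) = 0.32 × 0.96 × 1.12 = 0.3441
  σ(X2,X3) = 0.67 × 0.92 × 0.81 = 0.4993
  σ(X2,X4) = 0.36 × 0.92 × 1.12 = 0.3709
  σ(X3,X4) = 0.51 × 0.81 × 1.12 = 0.4627
σ²_T = Σσ²ᵢ + 2·Σσ_ij = 3.6785 + 2 × 2.4988 = 8.6761
α = (4/3)·(1 − 3.6785/8.6761) = 0.77

coefficient alpha = 0.77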